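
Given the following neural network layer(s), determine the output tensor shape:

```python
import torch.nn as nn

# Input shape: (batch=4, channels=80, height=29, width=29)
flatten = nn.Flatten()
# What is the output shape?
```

Input: (4, 80, 29, 29) -> Output: (4, 67280)

Answer: (4, 67280)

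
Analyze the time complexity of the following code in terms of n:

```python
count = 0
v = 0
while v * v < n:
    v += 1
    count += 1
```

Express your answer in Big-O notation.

Each loop level contributes: √n. Multiplying the contributions gives O(√n).

Answer: O(√n)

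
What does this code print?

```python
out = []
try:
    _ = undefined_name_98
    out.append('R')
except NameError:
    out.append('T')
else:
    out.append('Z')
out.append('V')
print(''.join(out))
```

Execution trace: 'T' (except NameError) → 'V' (after the try/except). Output: TV

Answer: TV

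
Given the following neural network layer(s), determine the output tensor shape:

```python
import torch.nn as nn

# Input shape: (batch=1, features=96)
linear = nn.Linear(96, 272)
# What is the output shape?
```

Input: (1, 96) -> Output: (1, 272)

Answer: (1, 272)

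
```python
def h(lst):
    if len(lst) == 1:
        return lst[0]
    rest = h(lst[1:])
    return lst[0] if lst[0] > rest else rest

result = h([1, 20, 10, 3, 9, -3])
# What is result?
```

Recursive max over [1, 20, 10, 3, 9, -3] = 20

Answer: 20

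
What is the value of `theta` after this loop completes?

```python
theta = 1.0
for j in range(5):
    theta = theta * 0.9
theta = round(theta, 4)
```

Exponential decay: 1.0 * 0.9^5
`theta` takes the values: 1.0 → 0.9 → 0.81 → 0.729 → 0.6561 → 0.59049 → 0.5905

Answer: 0.5905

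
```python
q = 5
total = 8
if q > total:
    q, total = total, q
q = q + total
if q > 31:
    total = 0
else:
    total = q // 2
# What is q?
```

Trace:
`q = 5` → q = 5
`total = 8` → total = 8
`if q > total: ...` → q > total is False → no variable changes
`q = q + total` → q = 13
`if q > 31: ...` → q > 31 is False, take else branch → total = 6
So q = 13

Answer: 13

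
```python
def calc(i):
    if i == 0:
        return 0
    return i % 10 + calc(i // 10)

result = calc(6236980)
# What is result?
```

Sum of digits of 6236980: 0 + 8 + 9 + 6 + 3 + 2 + 6 = 34

Answer: 34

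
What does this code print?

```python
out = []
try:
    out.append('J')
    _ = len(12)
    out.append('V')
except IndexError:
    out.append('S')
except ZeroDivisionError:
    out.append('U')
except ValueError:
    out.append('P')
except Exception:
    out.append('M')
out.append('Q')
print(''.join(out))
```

Execution trace: 'J' (try body) → 'M' (except Exception) → 'Q' (after the try/except). Output: JMQ

Answer: JMQ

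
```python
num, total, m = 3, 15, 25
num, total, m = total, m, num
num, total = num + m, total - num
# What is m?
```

Trace:
`num, total, m = 3, 15, 25` → num = 3; total = 15; m = 25
`num, total, m = total, m, num` → num = 15; total = 25; m = 3
`num, total = num + m, total - num` → num = 18; total = 10
So m = 3

Answer: 3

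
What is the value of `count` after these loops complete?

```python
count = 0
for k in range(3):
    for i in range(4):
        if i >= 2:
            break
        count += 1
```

Inner breaks at 2, outer runs 3 times
`count` takes the values: 0 → 1 → 2 → 3 → 4 → 5 → 6

Answer: 6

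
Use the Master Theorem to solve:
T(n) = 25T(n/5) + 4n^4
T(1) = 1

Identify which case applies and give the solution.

a=25, b=5, f(n)=4n^4. log_5(25) = 2. Since c=4 > 2 and the regularity condition holds (25(n/5)^4 = (25/5^4)n^4 with 25/5^4 < 1), Case 3 applies: T(n) = Θ(f(n)) = O(n^4).

Answer: O(n^4) - Case 3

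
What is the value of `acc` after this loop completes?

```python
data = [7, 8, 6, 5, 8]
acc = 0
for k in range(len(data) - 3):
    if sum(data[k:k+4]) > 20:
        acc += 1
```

Count windows with sum > 20
`acc` takes the values: 0 → 1 → 2

Answer: 2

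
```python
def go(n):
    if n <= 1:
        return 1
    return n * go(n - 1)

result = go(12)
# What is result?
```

go(12) = 12 * 11 * 10 * 9 * 8 * 7 * 6 * 5 * 4 * 3 * 2 * 1 = 479001600

Answer: 479001600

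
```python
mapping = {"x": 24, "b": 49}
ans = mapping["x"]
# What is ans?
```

Trace:
`mapping = {"x": 24, "b": 49}` → mapping = {'x': 24, 'b': 49}
`ans = mapping["x"]` → ans = 24
So ans = 24

Answer: 24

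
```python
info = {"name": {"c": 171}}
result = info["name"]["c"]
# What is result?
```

Trace:
`info = {"name": {"c": 171}}` → info = {'name': {'c': 171}}
`result = info["name"]["c"]` → result = 171
So result = 171

Answer: 171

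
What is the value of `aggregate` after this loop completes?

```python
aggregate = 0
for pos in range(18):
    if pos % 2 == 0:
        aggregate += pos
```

Sum of even numbers 0 to 17
`aggregate` takes the values: 0 → 2 → 6 → 12 → 20 → 30 → 42 → 56 → 72

Answer: 72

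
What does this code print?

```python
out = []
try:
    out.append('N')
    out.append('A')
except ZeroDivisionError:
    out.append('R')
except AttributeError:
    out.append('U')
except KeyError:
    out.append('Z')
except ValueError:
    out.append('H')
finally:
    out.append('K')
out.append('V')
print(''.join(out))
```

Execution trace: 'N' (try body) → 'A' (try body, no exception) → 'K' (finally) → 'V' (after the try/except). Output: NAKV

Answer: NAKV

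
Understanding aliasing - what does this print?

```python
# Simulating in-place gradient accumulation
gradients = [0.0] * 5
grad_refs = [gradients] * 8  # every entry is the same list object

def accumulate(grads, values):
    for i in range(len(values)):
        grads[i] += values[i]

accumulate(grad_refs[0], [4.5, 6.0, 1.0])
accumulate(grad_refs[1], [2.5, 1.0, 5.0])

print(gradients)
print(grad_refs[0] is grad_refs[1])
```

Key concept: gradient accumulation aliasing.
Step by step:
`gradients = [0.0] * 5` → gradients = [0.0, 0.0, 0.0, 0.0, 0.0]
`grad_refs = [gradients] * 8` → grad_refs = [[0.0, 0.0, 0.0, 0.0, 0.0], [0.0, 0.0, 0.0, 0.0, 0.0], [0.0, 0.0, 0.0, 0.0, 0.0], [0.0, 0.0, 0.0, 0.0, 0.0], [0.0, 0.0, 0.0, 0.0, 0.0], [0.0, 0.0, 0.0, 0.0, 0.0], [0.0, 0.0, 0.0, 0.0, 0.0], [0.0, 0.0, 0.0, 0.0, 0.0]]
`accumulate(grad_refs[0], [4.5, 6.0, 1.0])` → gradients = [4.5, 6.0, 1.0, 0.0, 0.0]; grad_refs = [[4.5, 6.0, 1.0, 0.0, 0.0], [4.5, 6.0, 1.0, 0.0, 0.0], [4.5, 6.0, 1.0, 0.0, 0.0], [4.5, 6.0, 1.0, 0.0, 0.0], [4.5, 6.0, 1.0, 0.0, 0.0], [4.5, 6.0, 1.0, 0.0, 0.0], [4.5, 6.0, 1.0, 0.0, 0.0], [4.5, 6.0, 1.0, 0.0, 0.0]]
`accumulate(grad_refs[1], [2.5, 1.0, 5.0])` → gradients = [7.0, 7.0, 6.0, 0.0, 0.0]; grad_refs = [[7.0, 7.0, 6.0, 0.0, 0.0], [7.0, 7.0, 6.0, 0.0, 0.0], [7.0, 7.0, 6.0, 0.0, 0.0], [7.0, 7.0, 6.0, 0.0, 0.0], [7.0, 7.0, 6.0, 0.0, 0.0], [7.0, 7.0, 6.0, 0.0, 0.0], [7.0, 7.0, 6.0, 0.0, 0.0], [7.0, 7.0, 6.0, 0.0, 0.0]]
`print(gradients)` → prints [7.0, 7.0, 6.0, 0.0, 0.0]
`print(grad_refs[0] is grad_refs[1])` → prints True

Answer:
[7.0, 7.0, 6.0, 0.0, 0.0]
True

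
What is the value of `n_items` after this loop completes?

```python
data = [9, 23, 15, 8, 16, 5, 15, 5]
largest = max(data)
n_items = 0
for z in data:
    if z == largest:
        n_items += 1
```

Count of max value 23 in [9, 23, 15, 8, 16, 5, 15, 5]
`n_items` takes the values: 0 → 1

Answer: 1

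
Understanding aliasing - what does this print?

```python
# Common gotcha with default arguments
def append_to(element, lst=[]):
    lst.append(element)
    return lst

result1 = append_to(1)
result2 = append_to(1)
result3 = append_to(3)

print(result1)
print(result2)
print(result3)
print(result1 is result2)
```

Key concept: mutable default argument gotcha.
Step by step:
`result1 = append_to(1)` → result1 = [1]
`result2 = append_to(1)` → result1 = [1, 1] (same object as result2); result2 = [1, 1] (same object as result1)
`result3 = append_to(3)` → result1 = [1, 1, 3] (same object as result2, result3); result2 = [1, 1, 3] (same object as result1, result3); result3 = [1, 1, 3] (same object as result1, result2)
`print(result1)` → prints [1, 1, 3]
`print(result2)` → prints [1, 1, 3]
`print(result3)` → prints [1, 1, 3]
`print(result1 is result2)` → prints True

Answer:
[1, 1, 3]
[1, 1, 3]
[1, 1, 3]
True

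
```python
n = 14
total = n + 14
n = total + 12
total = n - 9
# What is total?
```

Trace:
`n = 14` → n = 14
`total = n + 14` → total = 28
`n = total + 12` → n = 40
`total = n - 9` → total = 31
So total = 31

Answer: 31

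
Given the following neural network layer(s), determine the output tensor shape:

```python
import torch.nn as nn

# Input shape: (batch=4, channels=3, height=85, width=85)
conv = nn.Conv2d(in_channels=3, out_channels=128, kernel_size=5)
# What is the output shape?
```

Input: (4, 3, 85, 85) -> Output: (4, 128, 81, 81)

Answer: (4, 128, 81, 81)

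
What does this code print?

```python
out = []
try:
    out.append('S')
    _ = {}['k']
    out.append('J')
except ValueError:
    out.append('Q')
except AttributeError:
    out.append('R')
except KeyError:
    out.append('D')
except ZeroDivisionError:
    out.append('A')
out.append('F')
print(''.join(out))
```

Execution trace: 'S' (try body) → 'D' (except KeyError) → 'F' (after the try/except). Output: SDF

Answer: SDF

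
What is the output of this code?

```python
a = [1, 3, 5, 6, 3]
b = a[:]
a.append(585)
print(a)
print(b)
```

Key concept: slice [:] creates copy.
Step by step:
`a = [1, 3, 5, 6, 3]` → a = [1, 3, 5, 6, 3]
`b = a[:]` → b = [1, 3, 5, 6, 3]
`a.append(585)` → a = [1, 3, 5, 6, 3, 585]
`print(a)` → prints [1, 3, 5, 6, 3, 585]
`print(b)` → prints [1, 3, 5, 6, 3]

Answer:
[1, 3, 5, 6, 3, 585]
[1, 3, 5, 6, 3]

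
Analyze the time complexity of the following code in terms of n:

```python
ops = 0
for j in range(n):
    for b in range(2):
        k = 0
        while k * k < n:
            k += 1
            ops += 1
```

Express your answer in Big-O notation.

Each loop level contributes: n × 1 × √n. Multiplying the contributions gives O(n√n).

Answer: O(n√n)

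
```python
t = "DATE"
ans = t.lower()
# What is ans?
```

Trace:
`t = "DATE"` → t = 'DATE'
`ans = t.lower()` → ans = 'date'
So ans = 'date'

Answer: 'date'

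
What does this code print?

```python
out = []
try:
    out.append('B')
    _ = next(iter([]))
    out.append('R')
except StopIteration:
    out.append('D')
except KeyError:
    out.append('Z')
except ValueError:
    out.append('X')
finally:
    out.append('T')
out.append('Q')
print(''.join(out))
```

Execution trace: 'B' (try body) → 'D' (except StopIteration) → 'T' (finally) → 'Q' (after the try/except). Output: BDTQ

Answer: BDTQ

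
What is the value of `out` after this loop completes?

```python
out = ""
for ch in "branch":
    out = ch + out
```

Reverse 'branch'
`out` takes the values: "" → "b" → "rb" → "arb" → "narb" → "cnarb" → "hcnarb"

Answer: "hcnarb"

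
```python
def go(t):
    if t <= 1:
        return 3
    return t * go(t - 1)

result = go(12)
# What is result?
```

go(12) = 12 * 11 * 10 * 9 * 8 * 7 * 6 * 5 * 4 * 3 * 2 * 3 = 1437004800

Answer: 1437004800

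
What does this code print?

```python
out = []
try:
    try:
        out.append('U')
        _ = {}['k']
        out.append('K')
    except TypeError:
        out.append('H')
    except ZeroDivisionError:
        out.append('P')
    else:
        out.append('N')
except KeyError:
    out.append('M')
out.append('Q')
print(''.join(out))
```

Execution trace: 'U' (inner try body) → 'M' (outer except KeyError) → 'Q' (after the try/except). Output: UMQ

Answer: UMQ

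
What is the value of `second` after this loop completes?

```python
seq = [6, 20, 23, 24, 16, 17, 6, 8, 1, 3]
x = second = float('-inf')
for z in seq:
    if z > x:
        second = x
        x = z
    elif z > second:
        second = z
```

Second largest (with repeats) in [6, 20, 23, 24, 16, 17, 6, 8, 1, 3]
`second` takes the values: -inf → 6 → 20 → 23

Answer: 23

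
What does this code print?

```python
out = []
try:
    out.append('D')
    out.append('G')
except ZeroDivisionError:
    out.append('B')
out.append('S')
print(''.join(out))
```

Execution trace: 'D' (try body) → 'G' (try body, no exception) → 'S' (after the try/except). Output: DGS

Answer: DGS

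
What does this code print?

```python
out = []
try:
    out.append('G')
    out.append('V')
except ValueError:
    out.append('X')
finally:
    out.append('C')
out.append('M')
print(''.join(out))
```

Execution trace: 'G' (try body) → 'V' (try body, no exception) → 'C' (finally) → 'M' (after the try/except). Output: GVCM

Answer: GVCM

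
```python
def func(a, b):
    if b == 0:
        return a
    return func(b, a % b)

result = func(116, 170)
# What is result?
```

func(116, 170) -> func(170, 116) -> func(116, 54) -> func(54, 8) -> func(8, 6) -> func(6, 2) -> func(2, 0) -> 2

Answer: 2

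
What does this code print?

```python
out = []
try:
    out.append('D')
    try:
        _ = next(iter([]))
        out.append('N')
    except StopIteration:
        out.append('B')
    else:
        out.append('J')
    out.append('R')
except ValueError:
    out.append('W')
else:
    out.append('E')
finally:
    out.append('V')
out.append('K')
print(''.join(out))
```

Execution trace: 'D' (try body) → 'B' (inner except StopIteration) → 'R' (try body, no exception) → 'E' (else) → 'V' (finally) → 'K' (after the try/except). Output: DBREVK

Answer: DBREVK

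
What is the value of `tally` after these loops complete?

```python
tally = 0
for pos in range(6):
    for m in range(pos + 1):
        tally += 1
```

Triangle: 1 + 2 + ... + 6
`tally` takes the values: 0 → 1 → 2 → 3 → 4 → 5 → 6 → 7 → 8 → 9 → 10 → 11 → 12 → 13 → 14 → 15 → 16 → 17 → 18 → 19 → 20 → 21

Answer: 21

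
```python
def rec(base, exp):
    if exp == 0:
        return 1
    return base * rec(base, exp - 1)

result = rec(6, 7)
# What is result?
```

rec(6, 7) = 6 * 6 * 6 * 6 * 6 * 6 * 6 = 279936

Answer: 279936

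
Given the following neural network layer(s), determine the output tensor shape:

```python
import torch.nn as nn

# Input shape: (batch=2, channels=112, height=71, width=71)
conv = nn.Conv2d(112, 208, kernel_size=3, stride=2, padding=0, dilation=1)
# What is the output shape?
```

Input: (2, 112, 71, 71) -> Output: (2, 208, 35, 35)

Answer: (2, 208, 35, 35)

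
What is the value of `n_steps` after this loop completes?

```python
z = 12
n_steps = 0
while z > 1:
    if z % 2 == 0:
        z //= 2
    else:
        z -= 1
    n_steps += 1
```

Steps to reduce 12 to 1
`n_steps` takes the values: 0 → 1 → 2 → 3 → 4

Answer: 4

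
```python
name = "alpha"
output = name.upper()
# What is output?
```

Trace:
`name = "alpha"` → name = 'alpha'
`output = name.upper()` → output = 'ALPHA'
So output = 'ALPHA'

Answer: 'ALPHA'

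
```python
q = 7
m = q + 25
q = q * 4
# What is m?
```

Trace:
`q = 7` → q = 7
`m = q + 25` → m = 32
`q = q * 4` → q = 28
So m = 32

Answer: 32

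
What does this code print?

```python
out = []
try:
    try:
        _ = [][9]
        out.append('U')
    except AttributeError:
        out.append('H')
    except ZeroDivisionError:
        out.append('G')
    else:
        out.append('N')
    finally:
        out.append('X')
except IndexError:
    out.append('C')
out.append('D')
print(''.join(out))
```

Execution trace: 'X' (finally) → 'C' (outer except IndexError) → 'D' (after the try/except). Output: XCD

Answer: XCD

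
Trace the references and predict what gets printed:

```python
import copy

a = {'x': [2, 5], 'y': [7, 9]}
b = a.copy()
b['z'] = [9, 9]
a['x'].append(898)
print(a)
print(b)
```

Key concept: shallow copy of dict with mutable values.
Step by step:
`a = {'x': [2, 5], 'y': [7, 9]}` → a = {'x': [2, 5], 'y': [7, 9]}
`b = a.copy()` → b = {'x': [2, 5], 'y': [7, 9]}
`b['z'] = [9, 9]` → b = {'x': [2, 5], 'y': [7, 9], 'z': [9, 9]}
`a['x'].append(898)` → a = {'x': [2, 5, 898], 'y': [7, 9]}; b = {'x': [2, 5, 898], 'y': [7, 9], 'z': [9, 9]}
`print(a)` → prints {'x': [2, 5, 898], 'y': [7, 9]}
`print(b)` → prints {'x': [2, 5, 898], 'y': [7, 9], 'z': [9, 9]}

Answer:
{'x': [2, 5, 898], 'y': [7, 9]}
{'x': [2, 5, 898], 'y': [7, 9], 'z': [9, 9]}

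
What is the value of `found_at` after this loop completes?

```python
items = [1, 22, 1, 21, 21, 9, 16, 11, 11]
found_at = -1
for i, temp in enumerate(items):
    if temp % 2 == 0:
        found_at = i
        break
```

First even number index in [1, 22, 1, 21, 21, 9, 16, 11, 11]
`found_at` takes the values: -1 → 1

Answer: 1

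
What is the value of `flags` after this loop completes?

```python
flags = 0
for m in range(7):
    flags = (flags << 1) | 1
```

Build 7 consecutive 1-bits: 0b1111111
`flags` takes the values: 0 → 1 → 3 → 7 → 15 → 31 → 63 → 127

Answer: 127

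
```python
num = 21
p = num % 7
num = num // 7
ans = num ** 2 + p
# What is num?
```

Trace:
`num = 21` → num = 21
`p = num % 7` → p = 0
`num = num // 7` → num = 3
`ans = num ** 2 + p` → ans = 9
So num = 3

Answer: 3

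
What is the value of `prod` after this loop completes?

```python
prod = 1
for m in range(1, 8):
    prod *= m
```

7! = 5040
`prod` takes the values: 1 → 2 → 6 → 24 → 120 → 720 → 5040

Answer: 5040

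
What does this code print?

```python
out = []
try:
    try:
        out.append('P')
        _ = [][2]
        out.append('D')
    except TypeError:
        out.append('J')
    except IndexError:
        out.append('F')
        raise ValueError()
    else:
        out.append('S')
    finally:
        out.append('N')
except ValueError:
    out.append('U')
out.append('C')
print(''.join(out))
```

Execution trace: 'P' (inner try body) → 'F' (inner except IndexError) → 'N' (inner finally) → 'U' (outer except ValueError) → 'C' (after the try/except). Output: PFNUC

Answer: PFNUC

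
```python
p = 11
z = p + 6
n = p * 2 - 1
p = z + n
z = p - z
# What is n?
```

Trace:
`p = 11` → p = 11
`z = p + 6` → z = 17
`n = p * 2 - 1` → n = 21
`p = z + n` → p = 38
`z = p - z` → z = 21
So n = 21

Answer: 21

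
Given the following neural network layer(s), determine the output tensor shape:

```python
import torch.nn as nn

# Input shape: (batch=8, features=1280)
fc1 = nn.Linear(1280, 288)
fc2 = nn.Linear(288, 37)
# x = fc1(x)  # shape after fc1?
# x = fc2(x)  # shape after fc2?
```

Input: (8, 1280) -> after fc1: (8, 288) -> Output: (8, 37)

Answer: (8, 37)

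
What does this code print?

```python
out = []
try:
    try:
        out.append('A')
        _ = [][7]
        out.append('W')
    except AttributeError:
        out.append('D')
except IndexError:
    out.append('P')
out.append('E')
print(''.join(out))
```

Execution trace: 'A' (try body) → 'P' (outer except IndexError) → 'E' (after the try/except). Output: APE

Answer: APE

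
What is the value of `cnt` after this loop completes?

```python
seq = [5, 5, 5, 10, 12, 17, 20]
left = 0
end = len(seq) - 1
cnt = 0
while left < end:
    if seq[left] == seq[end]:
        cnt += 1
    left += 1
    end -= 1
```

Count matching pairs from ends
`cnt` takes the values: 0

Answer: 0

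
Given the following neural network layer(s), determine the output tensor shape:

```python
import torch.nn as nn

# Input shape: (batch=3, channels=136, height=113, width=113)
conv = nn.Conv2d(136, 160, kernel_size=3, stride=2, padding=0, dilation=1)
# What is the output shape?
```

Input: (3, 136, 113, 113) -> Output: (3, 160, 56, 56)

Answer: (3, 160, 56, 56)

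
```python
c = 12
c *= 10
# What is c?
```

Trace:
`c = 12` → c = 12
`c *= 10` → c = 120
So c = 120

Answer: 120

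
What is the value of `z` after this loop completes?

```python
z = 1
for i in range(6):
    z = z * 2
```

Multiply by 2, 6 times: 1 * 2^6 = 64
`z` takes the values: 1 → 2 → 4 → 8 → 16 → 32 → 64

Answer: 64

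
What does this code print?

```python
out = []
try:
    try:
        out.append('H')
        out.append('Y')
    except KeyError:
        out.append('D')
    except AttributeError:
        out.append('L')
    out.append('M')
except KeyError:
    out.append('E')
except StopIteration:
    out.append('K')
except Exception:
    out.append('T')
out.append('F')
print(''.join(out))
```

Execution trace: 'H' (inner try body) → 'Y' (inner try body, no exception) → 'M' (try body, no exception) → 'F' (after the try/except). Output: HYMF

Answer: HYMF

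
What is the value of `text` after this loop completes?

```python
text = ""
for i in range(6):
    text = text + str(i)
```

Concatenate digits 0 to 5
`text` takes the values: "" → "0" → "01" → "012" → "0123" → "01234" → "012345"

Answer: "012345"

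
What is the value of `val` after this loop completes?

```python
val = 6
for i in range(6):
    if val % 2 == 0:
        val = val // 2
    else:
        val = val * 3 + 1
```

Collatz-style transformation from 6
`val` takes the values: 6 → 3 → 10 → 5 → 16 → 8 → 4

Answer: 4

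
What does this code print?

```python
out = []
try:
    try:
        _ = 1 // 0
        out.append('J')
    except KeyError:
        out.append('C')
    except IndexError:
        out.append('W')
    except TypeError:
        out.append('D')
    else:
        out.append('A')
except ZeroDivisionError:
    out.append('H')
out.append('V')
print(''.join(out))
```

Execution trace: 'H' (outer except ZeroDivisionError) → 'V' (after the try/except). Output: HV

Answer: HV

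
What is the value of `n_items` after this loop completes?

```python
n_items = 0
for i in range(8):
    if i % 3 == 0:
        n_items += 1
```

Count numbers divisible by 3 in range(8)
`n_items` takes the values: 0 → 1 → 2 → 3

Answer: 3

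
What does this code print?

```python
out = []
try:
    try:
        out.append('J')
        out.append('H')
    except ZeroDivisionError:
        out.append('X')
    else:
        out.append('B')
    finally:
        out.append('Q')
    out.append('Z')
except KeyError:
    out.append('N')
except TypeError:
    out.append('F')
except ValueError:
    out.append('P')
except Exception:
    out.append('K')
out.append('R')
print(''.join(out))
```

Execution trace: 'J' (inner try body) → 'H' (inner try body, no exception) → 'B' (inner else) → 'Q' (inner finally) → 'Z' (try body, no exception) → 'R' (after the try/except). Output: JHBQZR

Answer: JHBQZR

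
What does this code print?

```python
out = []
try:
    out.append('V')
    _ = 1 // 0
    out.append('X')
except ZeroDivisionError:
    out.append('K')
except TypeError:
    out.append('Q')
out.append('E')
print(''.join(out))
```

Execution trace: 'V' (try body) → 'K' (except ZeroDivisionError) → 'E' (after the try/except). Output: VKE

Answer: VKE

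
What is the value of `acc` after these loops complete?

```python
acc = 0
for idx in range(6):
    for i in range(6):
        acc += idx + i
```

Sum of all idx+i for idx,i in 6x6
`acc` takes the values: 0 → 1 → 3 → 6 → 10 → 15 → 16 → 18 → 21 → 25 → 30 → 36 → 38 → 41 → 45 → 50 → 56 → 63 → 66 → 70 → 75 → 81 → 88 → 96 → 100 → 105 → 111 → 118 → 126 → 135 → 140 → 146 → 153 → 161 → 170 → 180

Answer: 180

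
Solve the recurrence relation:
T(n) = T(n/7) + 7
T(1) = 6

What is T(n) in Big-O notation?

Each step divides n by 7 and adds 7. After log_7(n) steps we reach T(1)=6. So T(n) = 7·log_7(n) + 6 = O(log n).

Answer: O(log n)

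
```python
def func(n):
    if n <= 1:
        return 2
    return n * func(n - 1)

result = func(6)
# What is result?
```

func(6) = 6 * 5 * 4 * 3 * 2 * 2 = 1440

Answer: 1440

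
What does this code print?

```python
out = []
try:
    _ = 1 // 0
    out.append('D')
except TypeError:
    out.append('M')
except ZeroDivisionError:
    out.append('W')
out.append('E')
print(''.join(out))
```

Execution trace: 'W' (except ZeroDivisionError) → 'E' (after the try/except). Output: WE

Answer: WE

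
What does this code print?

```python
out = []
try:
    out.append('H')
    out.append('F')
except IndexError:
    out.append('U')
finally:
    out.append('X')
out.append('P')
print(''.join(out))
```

Execution trace: 'H' (try body) → 'F' (try body, no exception) → 'X' (finally) → 'P' (after the try/except). Output: HFXP

Answer: HFXP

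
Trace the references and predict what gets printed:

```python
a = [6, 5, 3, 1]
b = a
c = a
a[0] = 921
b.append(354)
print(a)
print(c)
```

Key concept: multiple aliases.
Step by step:
`a = [6, 5, 3, 1]` → a = [6, 5, 3, 1]
`b = a` → b = [6, 5, 3, 1] (same object as a)
`c = a` → c = [6, 5, 3, 1] (same object as a, b)
`a[0] = 921` → a = [921, 5, 3, 1] (same object as b, c); b = [921, 5, 3, 1] (same object as a, c); c = [921, 5, 3, 1] (same object as a, b)
`b.append(354)` → a = [921, 5, 3, 1, 354] (same object as b, c); b = [921, 5, 3, 1, 354] (same object as a, c); c = [921, 5, 3, 1, 354] (same object as a, b)
`print(a)` → prints [921, 5, 3, 1, 354]
`print(c)` → prints [921, 5, 3, 1, 354]

Answer:
[921, 5, 3, 1, 354]
[921, 5, 3, 1, 354]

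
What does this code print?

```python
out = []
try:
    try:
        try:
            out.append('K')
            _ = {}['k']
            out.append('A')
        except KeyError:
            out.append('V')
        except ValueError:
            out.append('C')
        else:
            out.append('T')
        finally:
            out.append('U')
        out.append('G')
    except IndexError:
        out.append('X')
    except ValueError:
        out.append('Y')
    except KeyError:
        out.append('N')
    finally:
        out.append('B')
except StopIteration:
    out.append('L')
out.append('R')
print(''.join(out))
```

Execution trace: 'K' (inner try body) → 'V' (inner except KeyError) → 'U' (inner finally) → 'G' (try body, no exception) → 'B' (finally) → 'R' (after the try/except). Output: KVUGBR

Answer: KVUGBR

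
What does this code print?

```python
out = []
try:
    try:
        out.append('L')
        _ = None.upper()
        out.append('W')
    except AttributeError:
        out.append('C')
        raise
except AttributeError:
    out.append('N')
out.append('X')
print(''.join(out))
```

Execution trace: 'L' (inner try body) → 'C' (inner except AttributeError) → 'N' (outer except AttributeError) → 'X' (after the try/except). Output: LCNX

Answer: LCNX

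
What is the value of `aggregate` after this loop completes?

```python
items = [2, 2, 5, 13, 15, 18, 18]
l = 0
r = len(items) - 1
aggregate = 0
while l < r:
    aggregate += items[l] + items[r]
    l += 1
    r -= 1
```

Sum of pairs from ends
`aggregate` takes the values: 0 → 20 → 40 → 60

Answer: 60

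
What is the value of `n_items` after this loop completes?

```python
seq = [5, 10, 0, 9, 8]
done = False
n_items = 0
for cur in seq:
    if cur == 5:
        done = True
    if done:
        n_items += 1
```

Count elements after first 5 in [5, 10, 0, 9, 8]
`n_items` takes the values: 0 → 1 → 2 → 3 → 4 → 5

Answer: 5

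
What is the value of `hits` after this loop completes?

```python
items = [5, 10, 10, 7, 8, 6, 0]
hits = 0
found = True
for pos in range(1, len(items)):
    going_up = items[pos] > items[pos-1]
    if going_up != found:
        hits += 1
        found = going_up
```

Count direction changes in [5, 10, 10, 7, 8, 6, 0]
`hits` takes the values: 0 → 1 → 2 → 3

Answer: 3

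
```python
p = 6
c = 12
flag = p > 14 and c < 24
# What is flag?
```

Trace:
`p = 6` → p = 6
`c = 12` → c = 12
`flag = p > 14 and c < 24` → flag = False
So flag = False

Answer: False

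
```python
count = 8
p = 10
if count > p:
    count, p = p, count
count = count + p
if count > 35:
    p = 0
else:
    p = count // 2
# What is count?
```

Trace:
`count = 8` → count = 8
`p = 10` → p = 10
`if count > p: ...` → count > p is False → no variable changes
`count = count + p` → count = 18
`if count > 35: ...` → count > 35 is False, take else branch → p = 9
So count = 18

Answer: 18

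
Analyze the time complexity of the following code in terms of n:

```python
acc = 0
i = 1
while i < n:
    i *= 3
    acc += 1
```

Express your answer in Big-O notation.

Each loop level contributes: log n. Multiplying the contributions gives O(log n).

Answer: O(log n)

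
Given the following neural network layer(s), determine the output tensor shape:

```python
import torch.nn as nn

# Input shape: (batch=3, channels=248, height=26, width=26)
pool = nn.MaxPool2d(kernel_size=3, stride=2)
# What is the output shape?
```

Input: (3, 248, 26, 26) -> Output: (3, 248, 12, 12)

Answer: (3, 248, 12, 12)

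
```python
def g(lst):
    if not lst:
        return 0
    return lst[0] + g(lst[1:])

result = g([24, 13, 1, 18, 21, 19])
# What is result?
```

24 + 13 + 1 + 18 + 21 + 19 + 0 = 96

Answer: 96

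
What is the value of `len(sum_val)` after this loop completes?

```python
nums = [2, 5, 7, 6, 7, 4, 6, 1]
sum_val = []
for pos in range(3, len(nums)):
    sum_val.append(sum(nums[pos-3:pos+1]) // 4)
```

Number of 4-element averages
`sum_val` takes the values: [] → [5] → [5, 6] → [5, 6, 6] → [5, 6, 6, 5] → [5, 6, 6, 5, 4]
So `len(sum_val)` = 5

Answer: 5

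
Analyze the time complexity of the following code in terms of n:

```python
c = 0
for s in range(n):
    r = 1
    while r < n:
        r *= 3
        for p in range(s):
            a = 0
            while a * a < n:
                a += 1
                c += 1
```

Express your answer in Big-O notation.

Each loop level contributes: n × log n × n × √n. Multiplying the contributions gives O(n^2√n log n).

Answer: O(n^2√n log n)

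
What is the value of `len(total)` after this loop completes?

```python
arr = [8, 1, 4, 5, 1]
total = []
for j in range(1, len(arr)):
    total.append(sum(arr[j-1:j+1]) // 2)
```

Number of 2-element averages
`total` takes the values: [] → [4] → [4, 2] → [4, 2, 4] → [4, 2, 4, 3]
So `len(total)` = 4

Answer: 4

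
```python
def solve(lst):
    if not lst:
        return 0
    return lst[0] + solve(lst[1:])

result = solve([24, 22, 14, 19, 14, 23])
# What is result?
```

24 + 22 + 14 + 19 + 14 + 23 + 0 = 116

Answer: 116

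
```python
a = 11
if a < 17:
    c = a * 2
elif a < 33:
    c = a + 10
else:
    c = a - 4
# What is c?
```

Trace:
`a = 11` → a = 11
`if a < 17: ...` → a < 17 is True → c = 22
So c = 22

Answer: 22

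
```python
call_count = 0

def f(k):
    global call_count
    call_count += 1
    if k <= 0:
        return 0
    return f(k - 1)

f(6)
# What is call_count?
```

Linear recursion stepping by 1: 7 calls from k=6 down to ≤0.

Answer: 7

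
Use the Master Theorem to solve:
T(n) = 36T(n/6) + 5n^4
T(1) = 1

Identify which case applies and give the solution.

a=36, b=6, f(n)=5n^4. log_6(36) = 2. Since c=4 > 2 and the regularity condition holds (36(n/6)^4 = (36/6^4)n^4 with 36/6^4 < 1), Case 3 applies: T(n) = Θ(f(n)) = O(n^4).

Answer: O(n^4) - Case 3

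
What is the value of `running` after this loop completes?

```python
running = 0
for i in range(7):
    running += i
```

Sum of 0 to 6 = 21
`running` takes the values: 0 → 1 → 3 → 6 → 10 → 15 → 21

Answer: 21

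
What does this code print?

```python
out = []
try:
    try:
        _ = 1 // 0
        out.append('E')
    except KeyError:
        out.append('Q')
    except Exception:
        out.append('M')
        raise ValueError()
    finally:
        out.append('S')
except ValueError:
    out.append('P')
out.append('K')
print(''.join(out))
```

Execution trace: 'M' (inner except Exception) → 'S' (inner finally) → 'P' (outer except ValueError) → 'K' (after the try/except). Output: MSPK

Answer: MSPK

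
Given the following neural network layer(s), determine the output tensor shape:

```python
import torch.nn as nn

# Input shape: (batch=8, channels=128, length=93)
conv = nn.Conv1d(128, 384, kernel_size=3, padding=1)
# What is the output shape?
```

Input: (8, 128, 93) -> Output: (8, 384, 93)

Answer: (8, 384, 93)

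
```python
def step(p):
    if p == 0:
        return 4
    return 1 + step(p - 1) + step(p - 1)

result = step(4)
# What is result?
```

step(p) = 1 + 2·step(p-1), step(0)=4. Closed form: (4+1)·2^4 - 1 = 79.

Answer: 79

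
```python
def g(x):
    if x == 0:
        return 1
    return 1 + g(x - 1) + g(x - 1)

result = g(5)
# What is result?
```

g(x) = 1 + 2·g(x-1), g(0)=1. Closed form: (1+1)·2^5 - 1 = 63.

Answer: 63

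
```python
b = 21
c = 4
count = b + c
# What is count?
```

Trace:
`b = 21` → b = 21
`c = 4` → c = 4
`count = b + c` → count = 25
So count = 25

Answer: 25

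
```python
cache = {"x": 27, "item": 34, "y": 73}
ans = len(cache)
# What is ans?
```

Trace:
`cache = {"x": 27, "item": 34, "y": 73}` → cache = {'x': 27, 'item': 34, 'y': 73}
`ans = len(cache)` → ans = 3
So ans = 3

Answer: 3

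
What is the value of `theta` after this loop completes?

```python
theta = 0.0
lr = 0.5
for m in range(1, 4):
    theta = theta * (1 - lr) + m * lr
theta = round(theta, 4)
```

Moving average with lr=0.5
`theta` takes the values: 0.0 → 0.5 → 1.25 → 2.125

Answer: 2.125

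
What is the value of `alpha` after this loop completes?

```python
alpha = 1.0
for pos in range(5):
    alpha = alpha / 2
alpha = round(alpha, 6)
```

Halving LR 5 times: 1 / 2^5
`alpha` takes the values: 1.0 → 0.5 → 0.25 → 0.125 → 0.0625 → 0.03125

Answer: 0.03125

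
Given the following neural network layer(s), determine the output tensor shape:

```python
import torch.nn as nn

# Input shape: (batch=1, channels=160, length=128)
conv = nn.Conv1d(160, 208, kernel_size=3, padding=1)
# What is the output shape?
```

Input: (1, 160, 128) -> Output: (1, 208, 128)

Answer: (1, 208, 128)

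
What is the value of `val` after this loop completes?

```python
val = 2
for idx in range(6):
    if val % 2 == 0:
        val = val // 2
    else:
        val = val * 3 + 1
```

Collatz-style transformation from 2
`val` takes the values: 2 → 1 → 4 → 2 → 1 → 4 → 2

Answer: 2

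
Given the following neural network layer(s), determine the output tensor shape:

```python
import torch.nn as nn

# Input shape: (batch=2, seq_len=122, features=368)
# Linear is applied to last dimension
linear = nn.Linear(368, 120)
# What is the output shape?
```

Input: (2, 122, 368) -> Output: (2, 122, 120)

Answer: (2, 122, 120)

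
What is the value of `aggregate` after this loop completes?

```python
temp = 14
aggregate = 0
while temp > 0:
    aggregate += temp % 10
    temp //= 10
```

Sum digits of 14
`aggregate` takes the values: 0 → 4 → 5

Answer: 5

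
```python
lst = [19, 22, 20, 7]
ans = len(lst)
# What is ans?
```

Trace:
`lst = [19, 22, 20, 7]` → lst = [19, 22, 20, 7]
`ans = len(lst)` → ans = 4
So ans = 4

Answer: 4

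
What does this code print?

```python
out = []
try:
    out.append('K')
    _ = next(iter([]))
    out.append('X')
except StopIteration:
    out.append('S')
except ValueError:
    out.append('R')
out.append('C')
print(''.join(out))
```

Execution trace: 'K' (try body) → 'S' (except StopIteration) → 'C' (after the try/except). Output: KSC

Answer: KSC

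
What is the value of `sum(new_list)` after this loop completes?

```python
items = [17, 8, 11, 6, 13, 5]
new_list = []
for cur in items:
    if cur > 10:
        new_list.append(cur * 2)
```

Sum of doubled values > 10
`new_list` takes the values: [] → [34] → [34, 22] → [34, 22, 26]
So `sum(new_list)` = 82

Answer: 82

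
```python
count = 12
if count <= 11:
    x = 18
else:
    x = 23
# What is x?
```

Trace:
`count = 12` → count = 12
`if count <= 11: ...` → count <= 11 is False, take else branch → x = 23
So x = 23

Answer: 23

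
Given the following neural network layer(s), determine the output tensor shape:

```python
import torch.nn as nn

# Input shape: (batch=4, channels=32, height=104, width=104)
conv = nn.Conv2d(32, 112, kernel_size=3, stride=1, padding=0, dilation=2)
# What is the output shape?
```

Input: (4, 32, 104, 104) -> Output: (4, 112, 100, 100)

Answer: (4, 112, 100, 100)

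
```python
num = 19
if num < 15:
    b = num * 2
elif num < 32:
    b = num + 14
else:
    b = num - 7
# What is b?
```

Trace:
`num = 19` → num = 19
`if num < 15: ...` → num < 15 is False, num < 32 is True → b = 33
So b = 33

Answer: 33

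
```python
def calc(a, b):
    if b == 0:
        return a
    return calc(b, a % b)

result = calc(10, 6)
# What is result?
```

calc(10, 6) -> calc(6, 4) -> calc(4, 2) -> calc(2, 0) -> 2

Answer: 2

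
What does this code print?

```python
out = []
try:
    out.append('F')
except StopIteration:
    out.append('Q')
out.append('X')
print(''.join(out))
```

Execution trace: 'F' (try body, no exception) → 'X' (after the try/except). Output: FX

Answer: FX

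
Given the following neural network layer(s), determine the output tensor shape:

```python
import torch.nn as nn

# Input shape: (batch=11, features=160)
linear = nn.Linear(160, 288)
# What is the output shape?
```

Input: (11, 160) -> Output: (11, 288)

Answer: (11, 288)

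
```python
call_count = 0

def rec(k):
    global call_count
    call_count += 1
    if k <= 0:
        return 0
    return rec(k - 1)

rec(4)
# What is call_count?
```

Linear recursion stepping by 1: 5 calls from k=4 down to ≤0.

Answer: 5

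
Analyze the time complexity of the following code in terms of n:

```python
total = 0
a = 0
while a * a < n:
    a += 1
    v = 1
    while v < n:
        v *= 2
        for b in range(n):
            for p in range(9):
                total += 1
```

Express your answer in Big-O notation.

Each loop level contributes: √n × log n × n × 1. Multiplying the contributions gives O(n√n log n).

Answer: O(n√n log n)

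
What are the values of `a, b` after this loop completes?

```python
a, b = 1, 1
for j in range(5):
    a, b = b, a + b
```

Fibonacci: after 5 iterations
`a, b` takes the values: (1, 1) → (1, 2) → (2, 3) → (3, 5) → (5, 8) → (8, 13)

Answer: 8, 13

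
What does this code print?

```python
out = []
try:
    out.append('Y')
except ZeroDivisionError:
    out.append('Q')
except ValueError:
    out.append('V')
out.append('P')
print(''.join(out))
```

Execution trace: 'Y' (try body, no exception) → 'P' (after the try/except). Output: YP

Answer: YP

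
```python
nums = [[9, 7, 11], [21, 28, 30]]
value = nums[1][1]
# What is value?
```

Trace:
`nums = [[9, 7, 11], [21, 28, 30]]` → nums = [[9, 7, 11], [21, 28, 30]]
`value = nums[1][1]` → value = 28
So value = 28

Answer: 28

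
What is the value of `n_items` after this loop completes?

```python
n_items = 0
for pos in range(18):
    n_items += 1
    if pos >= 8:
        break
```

Loop breaks when pos reaches 8, n_items is 9
`n_items` takes the values: 0 → 1 → 2 → 3 → 4 → 5 → 6 → 7 → 8 → 9

Answer: 9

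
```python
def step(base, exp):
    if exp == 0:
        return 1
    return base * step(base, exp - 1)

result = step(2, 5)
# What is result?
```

step(2, 5) = 2 * 2 * 2 * 2 * 2 = 32

Answer: 32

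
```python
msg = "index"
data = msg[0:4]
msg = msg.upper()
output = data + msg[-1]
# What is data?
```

Trace:
`msg = "index"` → msg = 'index'
`data = msg[0:4]` → data = 'inde'
`msg = msg.upper()` → msg = 'INDEX'
`output = data + msg[-1]` → output = 'indeX'
So data = 'inde'

Answer: 'inde'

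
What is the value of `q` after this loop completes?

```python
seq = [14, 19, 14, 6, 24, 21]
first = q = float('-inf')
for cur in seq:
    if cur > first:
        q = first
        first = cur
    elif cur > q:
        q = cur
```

Second largest (with repeats) in [14, 19, 14, 6, 24, 21]
`q` takes the values: -inf → 14 → 19 → 21

Answer: 21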